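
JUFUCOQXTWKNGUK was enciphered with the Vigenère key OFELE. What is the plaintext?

Repeat the key across the ciphertext: OFELEOFELEOFELE
J(9)−O(14): -5≡21 → V
U(20)−F(5): 15 → P
F(5)−E(4): 1 → B
U(20)−L(11): 9 → J
C(2)−E(4): -2≡24 → Y
O(14)−O(14): 0 → A
Q(16)−F(5): 11 → L
X(23)−E(4): 19 → T
T(19)−L(11): 8 → I
W(22)−E(4): 18 → S
K(10)−O(14): -4≡22 → W
N(13)−F(5): 8 → I
G(6)−E(4): 2 → C
U(20)−L(11): 9 → J
K(10)−E(4): 6 → G

VPBJYALTISWICJG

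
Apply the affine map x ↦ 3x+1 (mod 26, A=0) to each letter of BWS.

EPD

B(1): 3·1+1=4 → E
W(22): 3·22+1=67≡15 → P
S(18): 3·18+1=55≡3 → D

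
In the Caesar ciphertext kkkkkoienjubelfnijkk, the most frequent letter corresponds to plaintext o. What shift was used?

The most frequent ciphertext letter is k (appears 7 times).
k is position 10; o is position 14.
Shift = -4≡22.

22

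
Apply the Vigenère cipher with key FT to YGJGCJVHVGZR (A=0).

Repeat the key across the message: FTFTFTFTFTFT
Y(24)+F(5): 29≡3 → D
G(6)+T(19): 25 → Z
J(9)+F(5): 14 → O
G(6)+T(19): 25 → Z
C(2)+F(5): 7 → H
J(9)+T(19): 28≡2 → C
V(21)+F(5): 26≡0 → A
H(7)+T(19): 26≡0 → A
V(21)+F(5): 26≡0 → A
G(6)+T(19): 25 → Z
Z(25)+F(5): 30≡4 → E
R(17)+T(19): 36≡10 → K

DZOZHCAAAZEK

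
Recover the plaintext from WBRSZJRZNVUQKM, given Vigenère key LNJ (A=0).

LOIHMAGMEKHHZZ

Repeat the key across the ciphertext: LNJLNJLNJLNJLN
W(22)−L(11): 11 → L
B(1)−N(13): -12≡14 → O
R(17)−J(9): 8 → I
S(18)−L(11): 7 → H
Z(25)−N(13): 12 → M
J(9)−J(9): 0 → A
R(17)−L(11): 6 → G
Z(25)−N(13): 12 → M
N(13)−J(9): 4 → E
V(21)−L(11): 10 → K
U(20)−N(13): 7 → H
Q(16)−J(9): 7 → H
K(10)−L(11): -1≡25 → Z
M(12)−N(13): -1≡25 → Z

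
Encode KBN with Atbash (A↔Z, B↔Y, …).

K(10) → P(15)
B(1) → Y(24)
N(13) → M(12)

PYM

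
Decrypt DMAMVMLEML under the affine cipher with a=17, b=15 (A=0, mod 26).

The inverse of 17 mod 26 is 23, since 17·23=391≡1. Apply D(y)=23·(y−15) mod 26:
D(3): 23·(3−15)=-276≡10 → K
M(12): 23·(12−15)=-69≡9 → J
A(0): 23·(0−15)=-345≡19 → T
M(12): 23·(12−15)=-69≡9 → J
V(21): 23·(21−15)=138≡8 → I
M(12): 23·(12−15)=-69≡9 → J
L(11): 23·(11−15)=-92≡12 → M
E(4): 23·(4−15)=-253≡7 → H
M(12): 23·(12−15)=-69≡9 → J
L(11): 23·(11−15)=-92≡12 → M

KJTJIJMHJM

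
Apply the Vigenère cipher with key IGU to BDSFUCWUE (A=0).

Repeat the key across the message: IGUIGUIGU
B(1)+I(8): 9 → J
D(3)+G(6): 9 → J
S(18)+U(20): 38≡12 → M
F(5)+I(8): 13 → N
U(20)+G(6): 26≡0 → A
C(2)+U(20): 22 → W
W(22)+I(8): 30≡4 → E
U(20)+G(6): 26≡0 → A
E(4)+U(20): 24 → Y

JJMNAWEAY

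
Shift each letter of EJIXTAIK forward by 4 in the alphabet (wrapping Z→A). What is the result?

INMBXEMO

E(4): 4+4=8 → I
J(9): 9+4=13 → N
I(8): 8+4=12 → M
X(23): 23+4=27≡1 → B
T(19): 19+4=23 → X
A(0): 0+4=4 → E
I(8): 8+4=12 → M
K(10): 10+4=14 → O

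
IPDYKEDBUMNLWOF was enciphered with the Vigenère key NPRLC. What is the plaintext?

Repeat the key across the ciphertext: NPRLCNPRLCNPRLC
I(8)−N(13): -5≡21 → V
P(15)−P(15): 0 → A
D(3)−R(17): -14≡12 → M
Y(24)−L(11): 13 → N
K(10)−C(2): 8 → I
E(4)−N(13): -9≡17 → R
D(3)−P(15): -12≡14 → O
B(1)−R(17): -16≡10 → K
U(20)−L(11): 9 → J
M(12)−C(2): 10 → K
N(13)−N(13): 0 → A
L(11)−P(15): -4≡22 → W
W(22)−R(17): 5 → F
O(14)−L(11): 3 → D
F(5)−C(2): 3 → D

VAMNIROKJKAWFDD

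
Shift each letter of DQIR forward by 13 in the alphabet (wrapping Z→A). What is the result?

QDVE

D(3): 3+13=16 → Q
Q(16): 16+13=29≡3 → D
I(8): 8+13=21 → V
R(17): 17+13=30≡4 → E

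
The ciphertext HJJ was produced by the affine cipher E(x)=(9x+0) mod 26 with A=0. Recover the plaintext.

VBB

The inverse of 9 mod 26 is 3, since 9·3=27≡1. Apply D(y)=3·(y−0) mod 26:
H(7): 3·(7−0)=21 → V
J(9): 3·(9−0)=27≡1 → B
J(9): 3·(9−0)=27≡1 → B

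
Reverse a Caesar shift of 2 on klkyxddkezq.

ijiwvbbicxo

k(10): 10−2=8 → i
l(11): 11−2=9 → j
k(10): 10−2=8 → i
y(24): 24−2=22 → w
x(23): 23−2=21 → v
d(3): 3−2=1 → b
d(3): 3−2=1 → b
k(10): 10−2=8 → i
e(4): 4−2=2 → c
z(25): 25−2=23 → x
q(16): 16−2=14 → o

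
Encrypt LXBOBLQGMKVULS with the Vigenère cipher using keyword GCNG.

Repeat the key across the message: GCNGGCNGGCNGGC
L(11)+G(6): 17 → R
X(23)+C(2): 25 → Z
B(1)+N(13): 14 → O
O(14)+G(6): 20 → U
B(1)+G(6): 7 → H
L(11)+C(2): 13 → N
Q(16)+N(13): 29≡3 → D
G(6)+G(6): 12 → M
M(12)+G(6): 18 → S
K(10)+C(2): 12 → M
V(21)+N(13): 34≡8 → I
U(20)+G(6): 26≡0 → A
L(11)+G(6): 17 → R
S(18)+C(2): 20 → U

RZOUHNDMSMIARU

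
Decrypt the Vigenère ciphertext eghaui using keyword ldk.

tdxpry

Repeat the key across the ciphertext: ldkldk
e(4)−l(11): -7≡19 → t
g(6)−d(3): 3 → d
h(7)−k(10): -3≡23 → x
a(0)−l(11): -11≡15 → p
u(20)−d(3): 17 → r
i(8)−k(10): -2≡24 → y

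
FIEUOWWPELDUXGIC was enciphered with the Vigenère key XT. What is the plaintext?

Repeat the key across the ciphertext: XTXTXTXTXTXTXTXT
F(5)−X(23): -18≡8 → I
I(8)−T(19): -11≡15 → P
E(4)−X(23): -19≡7 → H
U(20)−T(19): 1 → B
O(14)−X(23): -9≡17 → R
W(22)−T(19): 3 → D
W(22)−X(23): -1≡25 → Z
P(15)−T(19): -4≡22 → W
E(4)−X(23): -19≡7 → H
L(11)−T(19): -8≡18 → S
D(3)−X(23): -20≡6 → G
U(20)−T(19): 1 → B
X(23)−X(23): 0 → A
G(6)−T(19): -13≡13 → N
I(8)−X(23): -15≡11 → L
C(2)−T(19): -17≡9 → J

IPHBRDZWHSGBANLJ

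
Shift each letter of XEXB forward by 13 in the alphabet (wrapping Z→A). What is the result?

KRKO

X(23): 23+13=36≡10 → K
E(4): 4+13=17 → R
X(23): 23+13=36≡10 → K
B(1): 1+13=14 → O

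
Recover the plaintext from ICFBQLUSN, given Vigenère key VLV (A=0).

Repeat the key across the ciphertext: VLVVLVVLV
I(8)−V(21): -13≡13 → N
C(2)−L(11): -9≡17 → R
F(5)−V(21): -16≡10 → K
B(1)−V(21): -20≡6 → G
Q(16)−L(11): 5 → F
L(11)−V(21): -10≡16 → Q
U(20)−V(21): -1≡25 → Z
S(18)−L(11): 7 → H
N(13)−V(21): -8≡18 → S

NRKGFQZHS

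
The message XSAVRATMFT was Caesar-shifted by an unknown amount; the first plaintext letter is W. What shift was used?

From the crib: X(23)−W(22)=1, so the shift is 1.

1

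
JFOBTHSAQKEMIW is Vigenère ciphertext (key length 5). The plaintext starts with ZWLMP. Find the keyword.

KJDPE

Subtract each crib letter from the matching ciphertext letter (mod 26):
J(9)−Z(25)=-16≡10 → K
F(5)−W(22)=-17≡9 → J
O(14)−L(11)=3 → D
B(1)−M(12)=-11≡15 → P
T(19)−P(15)=4 → E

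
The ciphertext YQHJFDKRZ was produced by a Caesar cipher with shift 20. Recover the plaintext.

Y(24): 24−20=4 → E
Q(16): 16−20=-4≡22 → W
H(7): 7−20=-13≡13 → N
J(9): 9−20=-11≡15 → P
F(5): 5−20=-15≡11 → L
D(3): 3−20=-17≡9 → J
K(10): 10−20=-10≡16 → Q
R(17): 17−20=-3≡23 → X
Z(25): 25−20=5 → F

EWNPLJQXF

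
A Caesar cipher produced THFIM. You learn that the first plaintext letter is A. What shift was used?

19

From the crib: T(19)−A(0)=19, so the shift is 19.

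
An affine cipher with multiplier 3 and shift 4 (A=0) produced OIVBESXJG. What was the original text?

The inverse of 3 mod 26 is 9, since 3·9=27≡1. Apply D(y)=9·(y−4) mod 26:
O(14): 9·(14−4)=90≡12 → M
I(8): 9·(8−4)=36≡10 → K
V(21): 9·(21−4)=153≡23 → X
B(1): 9·(1−4)=-27≡25 → Z
E(4): 9·(4−4)=0 → A
S(18): 9·(18−4)=126≡22 → W
X(23): 9·(23−4)=171≡15 → P
J(9): 9·(9−4)=45≡19 → T
G(6): 9·(6−4)=18 → S

MKXZAWPTS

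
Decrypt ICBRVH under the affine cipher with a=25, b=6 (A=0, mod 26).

YEFPLZ

The inverse of 25 mod 26 is 25, since 25·25=625≡1. Apply D(y)=25·(y−6) mod 26:
I(8): 25·(8−6)=50≡24 → Y
C(2): 25·(2−6)=-100≡4 → E
B(1): 25·(1−6)=-125≡5 → F
R(17): 25·(17−6)=275≡15 → P
V(21): 25·(21−6)=375≡11 → L
H(7): 25·(7−6)=25 → Z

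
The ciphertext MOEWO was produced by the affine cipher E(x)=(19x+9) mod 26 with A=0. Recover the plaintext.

HDXND

The inverse of 19 mod 26 is 11, since 19·11=209≡1. Apply D(y)=11·(y−9) mod 26:
M(12): 11·(12−9)=33≡7 → H
O(14): 11·(14−9)=55≡3 → D
E(4): 11·(4−9)=-55≡23 → X
W(22): 11·(22−9)=143≡13 → N
O(14): 11·(14−9)=55≡3 → D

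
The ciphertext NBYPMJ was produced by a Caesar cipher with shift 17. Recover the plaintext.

N(13): 13−17=-4≡22 → W
B(1): 1−17=-16≡10 → K
Y(24): 24−17=7 → H
P(15): 15−17=-2≡24 → Y
M(12): 12−17=-5≡21 → V
J(9): 9−17=-8≡18 → S

WKHYVS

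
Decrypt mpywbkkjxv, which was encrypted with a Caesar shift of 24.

oraydmmlzx

m(12): 12−24=-12≡14 → o
p(15): 15−24=-9≡17 → r
y(24): 24−24=0 → a
w(22): 22−24=-2≡24 → y
b(1): 1−24=-23≡3 → d
k(10): 10−24=-14≡12 → m
k(10): 10−24=-14≡12 → m
j(9): 9−24=-15≡11 → l
x(23): 23−24=-1≡25 → z
v(21): 21−24=-3≡23 → x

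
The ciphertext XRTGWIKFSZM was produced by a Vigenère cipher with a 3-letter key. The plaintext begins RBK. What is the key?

GQJ

Subtract each crib letter from the matching ciphertext letter (mod 26):
X(23)−R(17)=6 → G
R(17)−B(1)=16 → Q
T(19)−K(10)=9 → J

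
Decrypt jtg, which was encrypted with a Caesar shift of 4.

j(9): 9−4=5 → f
t(19): 19−4=15 → p
g(6): 6−4=2 → c

fpc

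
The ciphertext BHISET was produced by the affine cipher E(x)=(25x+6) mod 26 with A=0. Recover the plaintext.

The inverse of 25 mod 26 is 25, since 25·25=625≡1. Apply D(y)=25·(y−6) mod 26:
B(1): 25·(1−6)=-125≡5 → F
H(7): 25·(7−6)=25 → Z
I(8): 25·(8−6)=50≡24 → Y
S(18): 25·(18−6)=300≡14 → O
E(4): 25·(4−6)=-50≡2 → C
T(19): 25·(19−6)=325≡13 → N

FZYOCN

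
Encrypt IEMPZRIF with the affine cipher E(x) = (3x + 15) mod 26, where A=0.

I(8): 3·8+15=39≡13 → N
E(4): 3·4+15=27≡1 → B
M(12): 3·12+15=51≡25 → Z
P(15): 3·15+15=60≡8 → I
Z(25): 3·25+15=90≡12 → M
R(17): 3·17+15=66≡14 → O
I(8): 3·8+15=39≡13 → N
F(5): 3·5+15=30≡4 → E

NBZIMONE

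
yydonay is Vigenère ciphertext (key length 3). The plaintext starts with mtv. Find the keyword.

Subtract each crib letter from the matching ciphertext letter (mod 26):
y(24)−m(12)=12 → m
y(24)−t(19)=5 → f
d(3)−v(21)=-18≡8 → i

mfi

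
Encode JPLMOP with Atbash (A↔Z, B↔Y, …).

QKONLK

J(9) → Q(16)
P(15) → K(10)
L(11) → O(14)
M(12) → N(13)
O(14) → L(11)
P(15) → K(10)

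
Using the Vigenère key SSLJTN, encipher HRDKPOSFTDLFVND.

ZJOTIBKXEMESNFO

Repeat the key across the message: SSLJTNSSLJTNSSL
H(7)+S(18): 25 → Z
R(17)+S(18): 35≡9 → J
D(3)+L(11): 14 → O
K(10)+J(9): 19 → T
P(15)+T(19): 34≡8 → I
O(14)+N(13): 27≡1 → B
S(18)+S(18): 36≡10 → K
F(5)+S(18): 23 → X
T(19)+L(11): 30≡4 → E
D(3)+J(9): 12 → M
L(11)+T(19): 30≡4 → E
F(5)+N(13): 18 → S
V(21)+S(18): 39≡13 → N
N(13)+S(18): 31≡5 → F
D(3)+L(11): 14 → O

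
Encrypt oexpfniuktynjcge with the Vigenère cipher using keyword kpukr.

ytrzwxxoukicdmxo

Repeat the key across the message: kpukrkpukrkpukrk
o(14)+k(10): 24 → y
e(4)+p(15): 19 → t
x(23)+u(20): 43≡17 → r
p(15)+k(10): 25 → z
f(5)+r(17): 22 → w
n(13)+k(10): 23 → x
i(8)+p(15): 23 → x
u(20)+u(20): 40≡14 → o
k(10)+k(10): 20 → u
t(19)+r(17): 36≡10 → k
y(24)+k(10): 34≡8 → i
n(13)+p(15): 28≡2 → c
j(9)+u(20): 29≡3 → d
c(2)+k(10): 12 → m
g(6)+r(17): 23 → x
e(4)+k(10): 14 → o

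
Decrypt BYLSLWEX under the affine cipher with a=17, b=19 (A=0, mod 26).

The inverse of 17 mod 26 is 23, since 17·23=391≡1. Apply D(y)=23·(y−19) mod 26:
B(1): 23·(1−19)=-414≡2 → C
Y(24): 23·(24−19)=115≡11 → L
L(11): 23·(11−19)=-184≡24 → Y
S(18): 23·(18−19)=-23≡3 → D
L(11): 23·(11−19)=-184≡24 → Y
W(22): 23·(22−19)=69≡17 → R
E(4): 23·(4−19)=-345≡19 → T
X(23): 23·(23−19)=92≡14 → O

CLYDYRTO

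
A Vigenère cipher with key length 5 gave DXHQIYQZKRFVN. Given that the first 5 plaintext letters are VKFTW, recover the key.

INCXM

Subtract each crib letter from the matching ciphertext letter (mod 26):
D(3)−V(21)=-18≡8 → I
X(23)−K(10)=13 → N
H(7)−F(5)=2 → C
Q(16)−T(19)=-3≡23 → X
I(8)−W(22)=-14≡12 → M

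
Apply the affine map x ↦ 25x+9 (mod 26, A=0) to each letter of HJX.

H(7): 25·7+9=184≡2 → C
J(9): 25·9+9=234≡0 → A
X(23): 25·23+9=584≡12 → M

CAM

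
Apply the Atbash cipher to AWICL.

A(0) → Z(25)
W(22) → D(3)
I(8) → R(17)
C(2) → X(23)
L(11) → O(14)

ZDRXO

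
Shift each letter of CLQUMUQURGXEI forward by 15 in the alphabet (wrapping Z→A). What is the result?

C(2): 2+15=17 → R
L(11): 11+15=26≡0 → A
Q(16): 16+15=31≡5 → F
U(20): 20+15=35≡9 → J
M(12): 12+15=27≡1 → B
U(20): 20+15=35≡9 → J
Q(16): 16+15=31≡5 → F
U(20): 20+15=35≡9 → J
R(17): 17+15=32≡6 → G
G(6): 6+15=21 → V
X(23): 23+15=38≡12 → M
E(4): 4+15=19 → T
I(8): 8+15=23 → X

RAFJBJFJGVMTX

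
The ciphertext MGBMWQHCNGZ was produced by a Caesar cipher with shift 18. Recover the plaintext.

M(12): 12−18=-6≡20 → U
G(6): 6−18=-12≡14 → O
B(1): 1−18=-17≡9 → J
M(12): 12−18=-6≡20 → U
W(22): 22−18=4 → E
Q(16): 16−18=-2≡24 → Y
H(7): 7−18=-11≡15 → P
C(2): 2−18=-16≡10 → K
N(13): 13−18=-5≡21 → V
G(6): 6−18=-12≡14 → O
Z(25): 25−18=7 → H

UOJUEYPKVOH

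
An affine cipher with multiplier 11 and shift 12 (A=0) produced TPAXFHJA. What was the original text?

The inverse of 11 mod 26 is 19, since 11·19=209≡1. Apply D(y)=19·(y−12) mod 26:
T(19): 19·(19−12)=133≡3 → D
P(15): 19·(15−12)=57≡5 → F
A(0): 19·(0−12)=-228≡6 → G
X(23): 19·(23−12)=209≡1 → B
F(5): 19·(5−12)=-133≡23 → X
H(7): 19·(7−12)=-95≡9 → J
J(9): 19·(9−12)=-57≡21 → V
A(0): 19·(0−12)=-228≡6 → G

DFGBXJVG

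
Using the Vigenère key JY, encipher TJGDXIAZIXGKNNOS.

CHPBGGJXRVPIWLXQ

Repeat the key across the message: JYJYJYJYJYJYJYJY
T(19)+J(9): 28≡2 → C
J(9)+Y(24): 33≡7 → H
G(6)+J(9): 15 → P
D(3)+Y(24): 27≡1 → B
X(23)+J(9): 32≡6 → G
I(8)+Y(24): 32≡6 → G
A(0)+J(9): 9 → J
Z(25)+Y(24): 49≡23 → X
I(8)+J(9): 17 → R
X(23)+Y(24): 47≡21 → V
G(6)+J(9): 15 → P
K(10)+Y(24): 34≡8 → I
N(13)+J(9): 22 → W
N(13)+Y(24): 37≡11 → L
O(14)+J(9): 23 → X
S(18)+Y(24): 42≡16 → Q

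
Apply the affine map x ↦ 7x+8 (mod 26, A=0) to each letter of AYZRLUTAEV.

IUBXHSLIKZ

A(0): 7·0+8=8 → I
Y(24): 7·24+8=176≡20 → U
Z(25): 7·25+8=183≡1 → B
R(17): 7·17+8=127≡23 → X
L(11): 7·11+8=85≡7 → H
U(20): 7·20+8=148≡18 → S
T(19): 7·19+8=141≡11 → L
A(0): 7·0+8=8 → I
E(4): 7·4+8=36≡10 → K
V(21): 7·21+8=155≡25 → Z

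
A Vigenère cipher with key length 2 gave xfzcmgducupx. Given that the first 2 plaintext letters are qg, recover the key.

Subtract each crib letter from the matching ciphertext letter (mod 26):
x(23)−q(16)=7 → h
f(5)−g(6)=-1≡25 → z

hz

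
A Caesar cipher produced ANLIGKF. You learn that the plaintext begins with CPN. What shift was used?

24

From the crib: A(0)−C(2)=-2≡24, so the shift is 24.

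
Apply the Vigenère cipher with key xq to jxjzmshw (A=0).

Repeat the key across the message: xqxqxqxq
j(9)+x(23): 32≡6 → g
x(23)+q(16): 39≡13 → n
j(9)+x(23): 32≡6 → g
z(25)+q(16): 41≡15 → p
m(12)+x(23): 35≡9 → j
s(18)+q(16): 34≡8 → i
h(7)+x(23): 30≡4 → e
w(22)+q(16): 38≡12 → m

gngpjiem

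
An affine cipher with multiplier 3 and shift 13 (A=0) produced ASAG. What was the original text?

The inverse of 3 mod 26 is 9, since 3·9=27≡1. Apply D(y)=9·(y−13) mod 26:
A(0): 9·(0−13)=-117≡13 → N
S(18): 9·(18−13)=45≡19 → T
A(0): 9·(0−13)=-117≡13 → N
G(6): 9·(6−13)=-63≡15 → P

NTNP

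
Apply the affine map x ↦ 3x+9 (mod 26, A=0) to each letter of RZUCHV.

R(17): 3·17+9=60≡8 → I
Z(25): 3·25+9=84≡6 → G
U(20): 3·20+9=69≡17 → R
C(2): 3·2+9=15 → P
H(7): 3·7+9=30≡4 → E
V(21): 3·21+9=72≡20 → U

IGRPEU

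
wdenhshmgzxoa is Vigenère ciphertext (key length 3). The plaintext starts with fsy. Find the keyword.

rlg

Subtract each crib letter from the matching ciphertext letter (mod 26):
w(22)−f(5)=17 → r
d(3)−s(18)=-15≡11 → l
e(4)−y(24)=-20≡6 → g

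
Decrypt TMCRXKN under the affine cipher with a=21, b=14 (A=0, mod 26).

ZQSPTGV

The inverse of 21 mod 26 is 5, since 21·5=105≡1. Apply D(y)=5·(y−14) mod 26:
T(19): 5·(19−14)=25 → Z
M(12): 5·(12−14)=-10≡16 → Q
C(2): 5·(2−14)=-60≡18 → S
R(17): 5·(17−14)=15 → P
X(23): 5·(23−14)=45≡19 → T
K(10): 5·(10−14)=-20≡6 → G
N(13): 5·(13−14)=-5≡21 → V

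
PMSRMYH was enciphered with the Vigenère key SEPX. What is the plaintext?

Repeat the key across the ciphertext: SEPXSEP
P(15)−S(18): -3≡23 → X
M(12)−E(4): 8 → I
S(18)−P(15): 3 → D
R(17)−X(23): -6≡20 → U
M(12)−S(18): -6≡20 → U
Y(24)−E(4): 20 → U
H(7)−P(15): -8≡18 → S

XIDUUUS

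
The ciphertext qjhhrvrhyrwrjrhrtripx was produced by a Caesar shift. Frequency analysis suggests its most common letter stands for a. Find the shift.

The most frequent ciphertext letter is r (appears 7 times).
r is position 17; a is position 0.
Shift = 17.

17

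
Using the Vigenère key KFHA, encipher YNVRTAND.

ISCRDFUD

Repeat the key across the message: KFHAKFHA
Y(24)+K(10): 34≡8 → I
N(13)+F(5): 18 → S
V(21)+H(7): 28≡2 → C
R(17)+A(0): 17 → R
T(19)+K(10): 29≡3 → D
A(0)+F(5): 5 → F
N(13)+H(7): 20 → U
D(3)+A(0): 3 → D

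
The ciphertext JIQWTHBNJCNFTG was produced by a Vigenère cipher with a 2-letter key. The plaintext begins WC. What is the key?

NG

Subtract each crib letter from the matching ciphertext letter (mod 26):
J(9)−W(22)=-13≡13 → N
I(8)−C(2)=6 → G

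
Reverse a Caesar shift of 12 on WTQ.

KHE

W(22): 22−12=10 → K
T(19): 19−12=7 → H
Q(16): 16−12=4 → E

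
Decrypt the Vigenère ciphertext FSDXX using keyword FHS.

Repeat the key across the ciphertext: FHSFH
F(5)−F(5): 0 → A
S(18)−H(7): 11 → L
D(3)−S(18): -15≡11 → L
X(23)−F(5): 18 → S
X(23)−H(7): 16 → Q

ALLSQ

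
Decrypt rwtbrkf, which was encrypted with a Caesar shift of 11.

gliqgzu

r(17): 17−11=6 → g
w(22): 22−11=11 → l
t(19): 19−11=8 → i
b(1): 1−11=-10≡16 → q
r(17): 17−11=6 → g
k(10): 10−11=-1≡25 → z
f(5): 5−11=-6≡20 → u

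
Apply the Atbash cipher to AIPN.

ZRKM

A(0) → Z(25)
I(8) → R(17)
P(15) → K(10)
N(13) → M(12)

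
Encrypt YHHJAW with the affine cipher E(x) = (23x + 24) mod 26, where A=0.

EDDXYK

Y(24): 23·24+24=576≡4 → E
H(7): 23·7+24=185≡3 → D
H(7): 23·7+24=185≡3 → D
J(9): 23·9+24=231≡23 → X
A(0): 23·0+24=24 → Y
W(22): 23·22+24=530≡10 → K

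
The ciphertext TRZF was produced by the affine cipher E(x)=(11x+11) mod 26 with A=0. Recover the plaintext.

WKGQ

The inverse of 11 mod 26 is 19, since 11·19=209≡1. Apply D(y)=19·(y−11) mod 26:
T(19): 19·(19−11)=152≡22 → W
R(17): 19·(17−11)=114≡10 → K
Z(25): 19·(25−11)=266≡6 → G
F(5): 19·(5−11)=-114≡16 → Q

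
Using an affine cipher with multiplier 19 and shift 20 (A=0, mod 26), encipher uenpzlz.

u(20): 19·20+20=400≡10 → k
e(4): 19·4+20=96≡18 → s
n(13): 19·13+20=267≡7 → h
p(15): 19·15+20=305≡19 → t
z(25): 19·25+20=495≡1 → b
l(11): 19·11+20=229≡21 → v
z(25): 19·25+20=495≡1 → b

kshtbvb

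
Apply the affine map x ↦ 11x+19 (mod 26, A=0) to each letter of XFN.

X(23): 11·23+19=272≡12 → M
F(5): 11·5+19=74≡22 → W
N(13): 11·13+19=162≡6 → G

MWG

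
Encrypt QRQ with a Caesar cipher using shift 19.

JKJ

Q(16): 16+19=35≡9 → J
R(17): 17+19=36≡10 → K
Q(16): 16+19=35≡9 → J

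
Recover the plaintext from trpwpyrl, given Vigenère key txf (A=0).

Repeat the key across the ciphertext: txftxftx
t(19)−t(19): 0 → a
r(17)−x(23): -6≡20 → u
p(15)−f(5): 10 → k
w(22)−t(19): 3 → d
p(15)−x(23): -8≡18 → s
y(24)−f(5): 19 → t
r(17)−t(19): -2≡24 → y
l(11)−x(23): -12≡14 → o

aukdstyo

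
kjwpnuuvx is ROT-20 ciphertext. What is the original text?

qpcvtaabd

k(10): 10−20=-10≡16 → q
j(9): 9−20=-11≡15 → p
w(22): 22−20=2 → c
p(15): 15−20=-5≡21 → v
n(13): 13−20=-7≡19 → t
u(20): 20−20=0 → a
u(20): 20−20=0 → a
v(21): 21−20=1 → b
x(23): 23−20=3 → d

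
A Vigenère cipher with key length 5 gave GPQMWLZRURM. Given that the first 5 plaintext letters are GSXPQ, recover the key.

Subtract each crib letter from the matching ciphertext letter (mod 26):
G(6)−G(6)=0 → A
P(15)−S(18)=-3≡23 → X
Q(16)−X(23)=-7≡19 → T
M(12)−P(15)=-3≡23 → X
W(22)−Q(16)=6 → G

AXTXG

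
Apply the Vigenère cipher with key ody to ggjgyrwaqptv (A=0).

Repeat the key across the message: odyodyodyody
g(6)+o(14): 20 → u
g(6)+d(3): 9 → j
j(9)+y(24): 33≡7 → h
g(6)+o(14): 20 → u
y(24)+d(3): 27≡1 → b
r(17)+y(24): 41≡15 → p
w(22)+o(14): 36≡10 → k
a(0)+d(3): 3 → d
q(16)+y(24): 40≡14 → o
p(15)+o(14): 29≡3 → d
t(19)+d(3): 22 → w
v(21)+y(24): 45≡19 → t

ujhubpkdodwt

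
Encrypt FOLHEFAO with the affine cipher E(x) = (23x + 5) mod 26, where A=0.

F(5): 23·5+5=120≡16 → Q
O(14): 23·14+5=327≡15 → P
L(11): 23·11+5=258≡24 → Y
H(7): 23·7+5=166≡10 → K
E(4): 23·4+5=97≡19 → T
F(5): 23·5+5=120≡16 → Q
A(0): 23·0+5=5 → F
O(14): 23·14+5=327≡15 → P

QPYKTQFP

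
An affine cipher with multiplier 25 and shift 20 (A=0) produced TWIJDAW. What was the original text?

The inverse of 25 mod 26 is 25, since 25·25=625≡1. Apply D(y)=25·(y−20) mod 26:
T(19): 25·(19−20)=-25≡1 → B
W(22): 25·(22−20)=50≡24 → Y
I(8): 25·(8−20)=-300≡12 → M
J(9): 25·(9−20)=-275≡11 → L
D(3): 25·(3−20)=-425≡17 → R
A(0): 25·(0−20)=-500≡20 → U
W(22): 25·(22−20)=50≡24 → Y

BYMLRUY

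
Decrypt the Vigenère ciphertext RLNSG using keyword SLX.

Repeat the key across the ciphertext: SLXSL
R(17)−S(18): -1≡25 → Z
L(11)−L(11): 0 → A
N(13)−X(23): -10≡16 → Q
S(18)−S(18): 0 → A
G(6)−L(11): -5≡21 → V

ZAQAV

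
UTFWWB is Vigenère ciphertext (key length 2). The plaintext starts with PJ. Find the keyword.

Subtract each crib letter from the matching ciphertext letter (mod 26):
U(20)−P(15)=5 → F
T(19)−J(9)=10 → K

FK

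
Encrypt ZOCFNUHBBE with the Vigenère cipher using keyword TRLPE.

SFNURNYMQI

Repeat the key across the message: TRLPETRLPE
Z(25)+T(19): 44≡18 → S
O(14)+R(17): 31≡5 → F
C(2)+L(11): 13 → N
F(5)+P(15): 20 → U
N(13)+E(4): 17 → R
U(20)+T(19): 39≡13 → N
H(7)+R(17): 24 → Y
B(1)+L(11): 12 → M
B(1)+P(15): 16 → Q
E(4)+E(4): 8 → I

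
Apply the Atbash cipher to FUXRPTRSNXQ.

F(5) → U(20)
U(20) → F(5)
X(23) → C(2)
R(17) → I(8)
P(15) → K(10)
T(19) → G(6)
R(17) → I(8)
S(18) → H(7)
N(13) → M(12)
X(23) → C(2)
Q(16) → J(9)

UFCIKGIHMCJ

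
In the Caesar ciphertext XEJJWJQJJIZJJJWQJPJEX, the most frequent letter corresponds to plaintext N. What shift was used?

22

The most frequent ciphertext letter is J (appears 10 times).
J is position 9; N is position 13.
Shift = -4≡22.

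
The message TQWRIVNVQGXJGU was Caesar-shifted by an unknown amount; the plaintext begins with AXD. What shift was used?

19

From the crib: T(19)−A(0)=19, so the shift is 19.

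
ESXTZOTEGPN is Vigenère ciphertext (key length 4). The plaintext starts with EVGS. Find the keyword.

Subtract each crib letter from the matching ciphertext letter (mod 26):
E(4)−E(4)=0 → A
S(18)−V(21)=-3≡23 → X
X(23)−G(6)=17 → R
T(19)−S(18)=1 → B

AXRB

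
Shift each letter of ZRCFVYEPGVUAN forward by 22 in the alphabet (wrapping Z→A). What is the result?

VNYBRUALCRQWJ

Z(25): 25+22=47≡21 → V
R(17): 17+22=39≡13 → N
C(2): 2+22=24 → Y
F(5): 5+22=27≡1 → B
V(21): 21+22=43≡17 → R
Y(24): 24+22=46≡20 → U
E(4): 4+22=26≡0 → A
P(15): 15+22=37≡11 → L
G(6): 6+22=28≡2 → C
V(21): 21+22=43≡17 → R
U(20): 20+22=42≡16 → Q
A(0): 0+22=22 → W
N(13): 13+22=35≡9 → J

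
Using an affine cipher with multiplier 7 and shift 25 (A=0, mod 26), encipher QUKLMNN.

Q(16): 7·16+25=137≡7 → H
U(20): 7·20+25=165≡9 → J
K(10): 7·10+25=95≡17 → R
L(11): 7·11+25=102≡24 → Y
M(12): 7·12+25=109≡5 → F
N(13): 7·13+25=116≡12 → M
N(13): 7·13+25=116≡12 → M

HJRYFMM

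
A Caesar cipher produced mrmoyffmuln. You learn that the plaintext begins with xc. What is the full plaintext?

From the crib: m(12)−x(23)=-11≡15, so the shift is 15.
Subtract 15 from each ciphertext letter:
m(12): 12−15=-3≡23 → x
r(17): 17−15=2 → c
m(12): 12−15=-3≡23 → x
o(14): 14−15=-1≡25 → z
y(24): 24−15=9 → j
f(5): 5−15=-10≡16 → q
f(5): 5−15=-10≡16 → q
m(12): 12−15=-3≡23 → x
u(20): 20−15=5 → f
l(11): 11−15=-4≡22 → w
n(13): 13−15=-2≡24 → y

xcxzjqqxfwy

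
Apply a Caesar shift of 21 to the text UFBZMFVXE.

U(20): 20+21=41≡15 → P
F(5): 5+21=26≡0 → A
B(1): 1+21=22 → W
Z(25): 25+21=46≡20 → U
M(12): 12+21=33≡7 → H
F(5): 5+21=26≡0 → A
V(21): 21+21=42≡16 → Q
X(23): 23+21=44≡18 → S
E(4): 4+21=25 → Z

PAWUHAQSZ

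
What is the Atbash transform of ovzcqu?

leaxjf

o(14) → l(11)
v(21) → e(4)
z(25) → a(0)
c(2) → x(23)
q(16) → j(9)
u(20) → f(5)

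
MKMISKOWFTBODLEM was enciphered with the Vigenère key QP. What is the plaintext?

WVWTCVYHPELZNWOX

Repeat the key across the ciphertext: QPQPQPQPQPQPQPQP
M(12)−Q(16): -4≡22 → W
K(10)−P(15): -5≡21 → V
M(12)−Q(16): -4≡22 → W
I(8)−P(15): -7≡19 → T
S(18)−Q(16): 2 → C
K(10)−P(15): -5≡21 → V
O(14)−Q(16): -2≡24 → Y
W(22)−P(15): 7 → H
F(5)−Q(16): -11≡15 → P
T(19)−P(15): 4 → E
B(1)−Q(16): -15≡11 → L
O(14)−P(15): -1≡25 → Z
D(3)−Q(16): -13≡13 → N
L(11)−P(15): -4≡22 → W
E(4)−Q(16): -12≡14 → O
M(12)−P(15): -3≡23 → X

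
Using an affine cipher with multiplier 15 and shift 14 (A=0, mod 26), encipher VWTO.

V(21): 15·21+14=329≡17 → R
W(22): 15·22+14=344≡6 → G
T(19): 15·19+14=299≡13 → N
O(14): 15·14+14=224≡16 → Q

RGNQ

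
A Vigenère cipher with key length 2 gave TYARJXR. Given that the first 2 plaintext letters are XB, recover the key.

WX

Subtract each crib letter from the matching ciphertext letter (mod 26):
T(19)−X(23)=-4≡22 → W
Y(24)−B(1)=23 → X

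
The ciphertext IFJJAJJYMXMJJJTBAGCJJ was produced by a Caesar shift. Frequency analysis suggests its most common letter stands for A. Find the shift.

The most frequent ciphertext letter is J (appears 9 times).
J is position 9; A is position 0.
Shift = 9.

9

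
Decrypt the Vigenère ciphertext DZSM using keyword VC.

Repeat the key across the ciphertext: VCVC
D(3)−V(21): -18≡8 → I
Z(25)−C(2): 23 → X
S(18)−V(21): -3≡23 → X
M(12)−C(2): 10 → K

IXXK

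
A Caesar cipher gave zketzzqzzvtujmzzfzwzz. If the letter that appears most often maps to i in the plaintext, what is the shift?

The most frequent ciphertext letter is z (appears 10 times).
z is position 25; i is position 8.
Shift = 17.

17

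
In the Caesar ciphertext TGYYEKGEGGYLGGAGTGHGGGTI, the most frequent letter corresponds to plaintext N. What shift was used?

The most frequent ciphertext letter is G (appears 11 times).
G is position 6; N is position 13.
Shift = -7≡19.

19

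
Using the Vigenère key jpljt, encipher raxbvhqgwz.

Repeat the key across the message: jpljtjpljt
r(17)+j(9): 26≡0 → a
a(0)+p(15): 15 → p
x(23)+l(11): 34≡8 → i
b(1)+j(9): 10 → k
v(21)+t(19): 40≡14 → o
h(7)+j(9): 16 → q
q(16)+p(15): 31≡5 → f
g(6)+l(11): 17 → r
w(22)+j(9): 31≡5 → f
z(25)+t(19): 44≡18 → s

apikoqfrfs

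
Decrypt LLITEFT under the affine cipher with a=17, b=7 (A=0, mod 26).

The inverse of 17 mod 26 is 23, since 17·23=391≡1. Apply D(y)=23·(y−7) mod 26:
L(11): 23·(11−7)=92≡14 → O
L(11): 23·(11−7)=92≡14 → O
I(8): 23·(8−7)=23 → X
T(19): 23·(19−7)=276≡16 → Q
E(4): 23·(4−7)=-69≡9 → J
F(5): 23·(5−7)=-46≡6 → G
T(19): 23·(19−7)=276≡16 → Q

OOXQJGQ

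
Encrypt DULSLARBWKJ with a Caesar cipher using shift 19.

D(3): 3+19=22 → W
U(20): 20+19=39≡13 → N
L(11): 11+19=30≡4 → E
S(18): 18+19=37≡11 → L
L(11): 11+19=30≡4 → E
A(0): 0+19=19 → T
R(17): 17+19=36≡10 → K
B(1): 1+19=20 → U
W(22): 22+19=41≡15 → P
K(10): 10+19=29≡3 → D
J(9): 9+19=28≡2 → C

WNELETKUPDC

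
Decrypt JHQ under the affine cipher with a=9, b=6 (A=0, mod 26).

JDE

The inverse of 9 mod 26 is 3, since 9·3=27≡1. Apply D(y)=3·(y−6) mod 26:
J(9): 3·(9−6)=9 → J
H(7): 3·(7−6)=3 → D
Q(16): 3·(16−6)=30≡4 → E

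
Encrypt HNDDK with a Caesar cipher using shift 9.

H(7): 7+9=16 → Q
N(13): 13+9=22 → W
D(3): 3+9=12 → M
D(3): 3+9=12 → M
K(10): 10+9=19 → T

QWMMT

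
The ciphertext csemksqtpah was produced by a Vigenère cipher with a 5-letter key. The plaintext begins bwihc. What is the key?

Subtract each crib letter from the matching ciphertext letter (mod 26):
c(2)−b(1)=1 → b
s(18)−w(22)=-4≡22 → w
e(4)−i(8)=-4≡22 → w
m(12)−h(7)=5 → f
k(10)−c(2)=8 → i

bwwfi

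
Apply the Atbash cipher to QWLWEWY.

JDODVDB

Q(16) → J(9)
W(22) → D(3)
L(11) → O(14)
W(22) → D(3)
E(4) → V(21)
W(22) → D(3)
Y(24) → B(1)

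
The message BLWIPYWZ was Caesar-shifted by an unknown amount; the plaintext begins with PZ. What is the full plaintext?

From the crib: B(1)−P(15)=-14≡12, so the shift is 12.
Subtract 12 from each ciphertext letter:
B(1): 1−12=-11≡15 → P
L(11): 11−12=-1≡25 → Z
W(22): 22−12=10 → K
I(8): 8−12=-4≡22 → W
P(15): 15−12=3 → D
Y(24): 24−12=12 → M
W(22): 22−12=10 → K
Z(25): 25−12=13 → N

PZKWDMKN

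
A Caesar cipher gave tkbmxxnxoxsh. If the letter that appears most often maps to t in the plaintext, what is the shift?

4

The most frequent ciphertext letter is x (appears 4 times).
x is position 23; t is position 19.
Shift = 4.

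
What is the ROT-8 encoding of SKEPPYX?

S(18): 18+8=26≡0 → A
K(10): 10+8=18 → S
E(4): 4+8=12 → M
P(15): 15+8=23 → X
P(15): 15+8=23 → X
Y(24): 24+8=32≡6 → G
X(23): 23+8=31≡5 → F

ASMXXGF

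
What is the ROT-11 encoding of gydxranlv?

g(6): 6+11=17 → r
y(24): 24+11=35≡9 → j
d(3): 3+11=14 → o
x(23): 23+11=34≡8 → i
r(17): 17+11=28≡2 → c
a(0): 0+11=11 → l
n(13): 13+11=24 → y
l(11): 11+11=22 → w
v(21): 21+11=32≡6 → g

rjoiclywg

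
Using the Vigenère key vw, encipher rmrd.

Repeat the key across the message: vwvw
r(17)+v(21): 38≡12 → m
m(12)+w(22): 34≡8 → i
r(17)+v(21): 38≡12 → m
d(3)+w(22): 25 → z

mimz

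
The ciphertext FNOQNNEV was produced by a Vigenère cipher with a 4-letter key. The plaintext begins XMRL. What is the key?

Subtract each crib letter from the matching ciphertext letter (mod 26):
F(5)−X(23)=-18≡8 → I
N(13)−M(12)=1 → B
O(14)−R(17)=-3≡23 → X
Q(16)−L(11)=5 → F

IBXF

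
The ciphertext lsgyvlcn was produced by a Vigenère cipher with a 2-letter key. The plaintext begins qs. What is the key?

va

Subtract each crib letter from the matching ciphertext letter (mod 26):
l(11)−q(16)=-5≡21 → v
s(18)−s(18)=0 → a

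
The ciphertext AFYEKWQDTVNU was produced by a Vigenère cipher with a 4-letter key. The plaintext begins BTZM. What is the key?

Subtract each crib letter from the matching ciphertext letter (mod 26):
A(0)−B(1)=-1≡25 → Z
F(5)−T(19)=-14≡12 → M
Y(24)−Z(25)=-1≡25 → Z
E(4)−M(12)=-8≡18 → S

ZMZS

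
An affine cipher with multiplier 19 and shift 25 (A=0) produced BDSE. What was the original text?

The inverse of 19 mod 26 is 11, since 19·11=209≡1. Apply D(y)=11·(y−25) mod 26:
B(1): 11·(1−25)=-264≡22 → W
D(3): 11·(3−25)=-242≡18 → S
S(18): 11·(18−25)=-77≡1 → B
E(4): 11·(4−25)=-231≡3 → D

WSBD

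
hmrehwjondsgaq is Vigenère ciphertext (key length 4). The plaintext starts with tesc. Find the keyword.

oizc

Subtract each crib letter from the matching ciphertext letter (mod 26):
h(7)−t(19)=-12≡14 → o
m(12)−e(4)=8 → i
r(17)−s(18)=-1≡25 → z
e(4)−c(2)=2 → c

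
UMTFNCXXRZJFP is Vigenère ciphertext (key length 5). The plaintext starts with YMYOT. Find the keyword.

Subtract each crib letter from the matching ciphertext letter (mod 26):
U(20)−Y(24)=-4≡22 → W
M(12)−M(12)=0 → A
T(19)−Y(24)=-5≡21 → V
F(5)−O(14)=-9≡17 → R
N(13)−T(19)=-6≡20 → U

WAVRU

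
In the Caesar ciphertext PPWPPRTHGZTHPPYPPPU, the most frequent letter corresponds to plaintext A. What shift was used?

15

The most frequent ciphertext letter is P (appears 9 times).
P is position 15; A is position 0.
Shift = 15.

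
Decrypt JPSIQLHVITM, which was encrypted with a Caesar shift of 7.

CILBJEAOBMF

J(9): 9−7=2 → C
P(15): 15−7=8 → I
S(18): 18−7=11 → L
I(8): 8−7=1 → B
Q(16): 16−7=9 → J
L(11): 11−7=4 → E
H(7): 7−7=0 → A
V(21): 21−7=14 → O
I(8): 8−7=1 → B
T(19): 19−7=12 → M
M(12): 12−7=5 → F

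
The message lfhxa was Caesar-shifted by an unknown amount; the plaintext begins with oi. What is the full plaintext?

oikad

From the crib: l(11)−o(14)=-3≡23, so the shift is 23.
Subtract 23 from each ciphertext letter:
l(11): 11−23=-12≡14 → o
f(5): 5−23=-18≡8 → i
h(7): 7−23=-16≡10 → k
x(23): 23−23=0 → a
a(0): 0−23=-23≡3 → d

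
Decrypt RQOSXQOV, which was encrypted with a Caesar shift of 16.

R(17): 17−16=1 → B
Q(16): 16−16=0 → A
O(14): 14−16=-2≡24 → Y
S(18): 18−16=2 → C
X(23): 23−16=7 → H
Q(16): 16−16=0 → A
O(14): 14−16=-2≡24 → Y
V(21): 21−16=5 → F

BAYCHAYF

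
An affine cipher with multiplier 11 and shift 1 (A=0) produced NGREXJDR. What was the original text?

The inverse of 11 mod 26 is 19, since 11·19=209≡1. Apply D(y)=19·(y−1) mod 26:
N(13): 19·(13−1)=228≡20 → U
G(6): 19·(6−1)=95≡17 → R
R(17): 19·(17−1)=304≡18 → S
E(4): 19·(4−1)=57≡5 → F
X(23): 19·(23−1)=418≡2 → C
J(9): 19·(9−1)=152≡22 → W
D(3): 19·(3−1)=38≡12 → M
R(17): 19·(17−1)=304≡18 → S

URSFCWMS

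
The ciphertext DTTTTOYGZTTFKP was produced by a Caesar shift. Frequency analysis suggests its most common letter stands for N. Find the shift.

The most frequent ciphertext letter is T (appears 6 times).
T is position 19; N is position 13.
Shift = 6.

6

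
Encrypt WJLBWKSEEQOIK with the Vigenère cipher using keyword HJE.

Repeat the key across the message: HJEHJEHJEHJEH
W(22)+H(7): 29≡3 → D
J(9)+J(9): 18 → S
L(11)+E(4): 15 → P
B(1)+H(7): 8 → I
W(22)+J(9): 31≡5 → F
K(10)+E(4): 14 → O
S(18)+H(7): 25 → Z
E(4)+J(9): 13 → N
E(4)+E(4): 8 → I
Q(16)+H(7): 23 → X
O(14)+J(9): 23 → X
I(8)+E(4): 12 → M
K(10)+H(7): 17 → R

DSPIFOZNIXXMR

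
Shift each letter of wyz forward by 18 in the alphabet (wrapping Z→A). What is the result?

w(22): 22+18=40≡14 → o
y(24): 24+18=42≡16 → q
z(25): 25+18=43≡17 → r

oqr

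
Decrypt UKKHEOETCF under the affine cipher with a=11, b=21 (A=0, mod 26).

HZZUPXPODI

The inverse of 11 mod 26 is 19, since 11·19=209≡1. Apply D(y)=19·(y−21) mod 26:
U(20): 19·(20−21)=-19≡7 → H
K(10): 19·(10−21)=-209≡25 → Z
K(10): 19·(10−21)=-209≡25 → Z
H(7): 19·(7−21)=-266≡20 → U
E(4): 19·(4−21)=-323≡15 → P
O(14): 19·(14−21)=-133≡23 → X
E(4): 19·(4−21)=-323≡15 → P
T(19): 19·(19−21)=-38≡14 → O
C(2): 19·(2−21)=-361≡3 → D
F(5): 19·(5−21)=-304≡8 → I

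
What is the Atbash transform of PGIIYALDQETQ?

KTRRBZOWJVGJ

P(15) → K(10)
G(6) → T(19)
I(8) → R(17)
I(8) → R(17)
Y(24) → B(1)
A(0) → Z(25)
L(11) → O(14)
D(3) → W(22)
Q(16) → J(9)
E(4) → V(21)
T(19) → G(6)
Q(16) → J(9)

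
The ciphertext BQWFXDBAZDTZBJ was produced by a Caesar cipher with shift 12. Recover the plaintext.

PEKTLRPONRHNPX

B(1): 1−12=-11≡15 → P
Q(16): 16−12=4 → E
W(22): 22−12=10 → K
F(5): 5−12=-7≡19 → T
X(23): 23−12=11 → L
D(3): 3−12=-9≡17 → R
B(1): 1−12=-11≡15 → P
A(0): 0−12=-12≡14 → O
Z(25): 25−12=13 → N
D(3): 3−12=-9≡17 → R
T(19): 19−12=7 → H
Z(25): 25−12=13 → N
B(1): 1−12=-11≡15 → P
J(9): 9−12=-3≡23 → X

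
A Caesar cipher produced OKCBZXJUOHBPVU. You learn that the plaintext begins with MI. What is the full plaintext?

MIAZXVHSMFZNTS

From the crib: O(14)−M(12)=2, so the shift is 2.
Subtract 2 from each ciphertext letter:
O(14): 14−2=12 → M
K(10): 10−2=8 → I
C(2): 2−2=0 → A
B(1): 1−2=-1≡25 → Z
Z(25): 25−2=23 → X
X(23): 23−2=21 → V
J(9): 9−2=7 → H
U(20): 20−2=18 → S
O(14): 14−2=12 → M
H(7): 7−2=5 → F
B(1): 1−2=-1≡25 → Z
P(15): 15−2=13 → N
V(21): 21−2=19 → T
U(20): 20−2=18 → S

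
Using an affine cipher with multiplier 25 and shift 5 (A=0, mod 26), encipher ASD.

FNC

A(0): 25·0+5=5 → F
S(18): 25·18+5=455≡13 → N
D(3): 25·3+5=80≡2 → C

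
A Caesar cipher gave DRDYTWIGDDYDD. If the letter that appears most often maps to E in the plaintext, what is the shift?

The most frequent ciphertext letter is D (appears 6 times).
D is position 3; E is position 4.
Shift = -1≡25.

25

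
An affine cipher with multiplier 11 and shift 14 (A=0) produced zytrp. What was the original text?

The inverse of 11 mod 26 is 19, since 11·19=209≡1. Apply D(y)=19·(y−14) mod 26:
z(25): 19·(25−14)=209≡1 → b
y(24): 19·(24−14)=190≡8 → i
t(19): 19·(19−14)=95≡17 → r
r(17): 19·(17−14)=57≡5 → f
p(15): 19·(15−14)=19 → t

birft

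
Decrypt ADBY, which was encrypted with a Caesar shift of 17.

A(0): 0−17=-17≡9 → J
D(3): 3−17=-14≡12 → M
B(1): 1−17=-16≡10 → K
Y(24): 24−17=7 → H

JMKH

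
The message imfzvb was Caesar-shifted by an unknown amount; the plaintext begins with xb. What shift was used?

From the crib: i(8)−x(23)=-15≡11, so the shift is 11.

11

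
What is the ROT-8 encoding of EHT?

E(4): 4+8=12 → M
H(7): 7+8=15 → P
T(19): 19+8=27≡1 → B

MPB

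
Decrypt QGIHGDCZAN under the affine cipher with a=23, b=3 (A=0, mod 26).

The inverse of 23 mod 26 is 17, since 23·17=391≡1. Apply D(y)=17·(y−3) mod 26:
Q(16): 17·(16−3)=221≡13 → N
G(6): 17·(6−3)=51≡25 → Z
I(8): 17·(8−3)=85≡7 → H
H(7): 17·(7−3)=68≡16 → Q
G(6): 17·(6−3)=51≡25 → Z
D(3): 17·(3−3)=0 → A
C(2): 17·(2−3)=-17≡9 → J
Z(25): 17·(25−3)=374≡10 → K
A(0): 17·(0−3)=-51≡1 → B
N(13): 17·(13−3)=170≡14 → O

NZHQZAJKBO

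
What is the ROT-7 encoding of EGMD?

LNTK

E(4): 4+7=11 → L
G(6): 6+7=13 → N
M(12): 12+7=19 → T
D(3): 3+7=10 → K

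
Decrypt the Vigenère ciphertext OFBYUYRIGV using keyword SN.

Repeat the key across the ciphertext: SNSNSNSNSN
O(14)−S(18): -4≡22 → W
F(5)−N(13): -8≡18 → S
B(1)−S(18): -17≡9 → J
Y(24)−N(13): 11 → L
U(20)−S(18): 2 → C
Y(24)−N(13): 11 → L
R(17)−S(18): -1≡25 → Z
I(8)−N(13): -5≡21 → V
G(6)−S(18): -12≡14 → O
V(21)−N(13): 8 → I

WSJLCLZVOI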